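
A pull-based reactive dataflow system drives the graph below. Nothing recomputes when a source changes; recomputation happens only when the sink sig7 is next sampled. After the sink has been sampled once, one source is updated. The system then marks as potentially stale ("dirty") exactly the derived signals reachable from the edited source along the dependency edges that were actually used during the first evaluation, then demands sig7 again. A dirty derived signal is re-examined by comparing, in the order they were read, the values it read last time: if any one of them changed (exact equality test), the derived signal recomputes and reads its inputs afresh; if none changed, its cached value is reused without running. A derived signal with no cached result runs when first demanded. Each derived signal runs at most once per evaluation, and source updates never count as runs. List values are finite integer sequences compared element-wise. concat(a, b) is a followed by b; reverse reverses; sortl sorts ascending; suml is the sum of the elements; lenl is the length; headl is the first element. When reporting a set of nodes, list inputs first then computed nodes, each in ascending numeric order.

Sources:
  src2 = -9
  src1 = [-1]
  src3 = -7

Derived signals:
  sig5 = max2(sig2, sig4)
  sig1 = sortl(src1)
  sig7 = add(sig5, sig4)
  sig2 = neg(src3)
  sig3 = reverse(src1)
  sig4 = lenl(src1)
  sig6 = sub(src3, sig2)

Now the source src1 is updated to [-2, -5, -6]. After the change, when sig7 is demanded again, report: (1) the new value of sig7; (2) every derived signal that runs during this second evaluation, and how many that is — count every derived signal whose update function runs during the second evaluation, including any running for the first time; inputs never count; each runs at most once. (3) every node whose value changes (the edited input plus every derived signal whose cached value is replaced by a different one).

First evaluation (everything demanded from the output):
  sig2 = neg(-7) = 7
  sig4 = lenl([-1]) = 1
  sig5 = max2(7, 1) = 7
  sig7 = add(7, 1) = 8

Propagation after the edit:
  sig4: runs — src1 [-1]->[-2, -5, -6]; result 3.
  sig5: runs — sig4 1->3; result 7 (same value as before).
  sig7: runs — sig4 1->3; result 10.

New value of sig7: 10.
Derived signals that run: sig4, sig5, sig7 — 3 in total.
Values that change: src1, sig4, sig7.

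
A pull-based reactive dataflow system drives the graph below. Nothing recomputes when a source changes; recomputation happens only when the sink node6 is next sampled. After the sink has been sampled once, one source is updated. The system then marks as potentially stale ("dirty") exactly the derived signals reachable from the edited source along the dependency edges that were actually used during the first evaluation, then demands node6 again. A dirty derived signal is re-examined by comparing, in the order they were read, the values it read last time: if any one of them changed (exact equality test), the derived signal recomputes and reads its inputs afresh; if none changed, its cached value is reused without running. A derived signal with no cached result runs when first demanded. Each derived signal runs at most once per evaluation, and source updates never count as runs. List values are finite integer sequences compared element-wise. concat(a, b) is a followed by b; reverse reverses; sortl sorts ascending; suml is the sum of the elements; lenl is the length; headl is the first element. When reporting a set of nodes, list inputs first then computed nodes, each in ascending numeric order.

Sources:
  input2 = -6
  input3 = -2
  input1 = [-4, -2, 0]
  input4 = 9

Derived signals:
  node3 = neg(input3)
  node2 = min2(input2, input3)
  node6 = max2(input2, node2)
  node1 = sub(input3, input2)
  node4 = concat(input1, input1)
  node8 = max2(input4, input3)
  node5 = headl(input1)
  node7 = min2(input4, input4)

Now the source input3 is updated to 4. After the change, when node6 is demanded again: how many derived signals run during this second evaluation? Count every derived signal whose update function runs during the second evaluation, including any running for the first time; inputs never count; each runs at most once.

First evaluation (everything demanded from the output):
  node2 = min2(-6, -2) = -6
  node6 = max2(-6, -6) = -6

Propagation after the edit:
  node2: runs — input3 -2->4; result -6 (same value as before).
  node6: checked — values it read are unchanged (input2 unchanged, node2 unchanged); reused cached -6 without running.

Key observation: the change is absorbed at node2 — it re-runs but produces the same value, and the output's value is unchanged.

Derived signals that run: node2 — 1 in total.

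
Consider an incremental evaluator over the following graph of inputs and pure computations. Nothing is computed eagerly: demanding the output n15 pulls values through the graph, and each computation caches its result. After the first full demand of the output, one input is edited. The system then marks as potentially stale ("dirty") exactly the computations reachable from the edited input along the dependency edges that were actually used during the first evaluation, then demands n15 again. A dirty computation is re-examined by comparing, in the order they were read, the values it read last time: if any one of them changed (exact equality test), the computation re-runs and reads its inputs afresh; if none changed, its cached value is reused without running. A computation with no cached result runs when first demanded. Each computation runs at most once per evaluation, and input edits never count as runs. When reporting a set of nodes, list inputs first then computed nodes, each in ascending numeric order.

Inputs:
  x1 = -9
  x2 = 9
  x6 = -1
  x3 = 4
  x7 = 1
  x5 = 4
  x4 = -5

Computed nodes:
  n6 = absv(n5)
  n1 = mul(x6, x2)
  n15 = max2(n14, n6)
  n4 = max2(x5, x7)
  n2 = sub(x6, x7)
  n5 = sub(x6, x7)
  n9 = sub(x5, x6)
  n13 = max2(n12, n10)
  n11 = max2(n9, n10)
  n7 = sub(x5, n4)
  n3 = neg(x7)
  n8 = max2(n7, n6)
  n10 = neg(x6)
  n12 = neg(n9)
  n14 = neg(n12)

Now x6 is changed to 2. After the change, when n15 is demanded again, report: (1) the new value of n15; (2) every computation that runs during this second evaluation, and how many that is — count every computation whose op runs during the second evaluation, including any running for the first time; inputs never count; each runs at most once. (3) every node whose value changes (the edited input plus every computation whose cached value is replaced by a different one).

n15 now evaluates to 2.
Run set: n5, n6, n9, n12, n14, n15 (6 run).
Changed values: x6, n5, n6, n9, n12, n14, n15.

Initial pass — values computed on the first demand:
  n5 = sub(-1, 1) = -2
  n6 = absv(-2) = 2
  n9 = sub(4, -1) = 5
  n12 = neg(5) = -5
  n14 = neg(-5) = 5
  n15 = max2(5, 2) = 5

Second demand — change propagation:
  n5: re-runs because x6 -1->2; new result 1.
  n6: re-runs because n5 -2->1; new result 1.
  n9: re-runs because x6 -1->2; new result 2.
  n12: re-runs because n9 5->2; new result -2.
  n14: re-runs because n12 -5->-2; new result 2.
  n15: re-runs because n14 5->2; n6 2->1; new result 2.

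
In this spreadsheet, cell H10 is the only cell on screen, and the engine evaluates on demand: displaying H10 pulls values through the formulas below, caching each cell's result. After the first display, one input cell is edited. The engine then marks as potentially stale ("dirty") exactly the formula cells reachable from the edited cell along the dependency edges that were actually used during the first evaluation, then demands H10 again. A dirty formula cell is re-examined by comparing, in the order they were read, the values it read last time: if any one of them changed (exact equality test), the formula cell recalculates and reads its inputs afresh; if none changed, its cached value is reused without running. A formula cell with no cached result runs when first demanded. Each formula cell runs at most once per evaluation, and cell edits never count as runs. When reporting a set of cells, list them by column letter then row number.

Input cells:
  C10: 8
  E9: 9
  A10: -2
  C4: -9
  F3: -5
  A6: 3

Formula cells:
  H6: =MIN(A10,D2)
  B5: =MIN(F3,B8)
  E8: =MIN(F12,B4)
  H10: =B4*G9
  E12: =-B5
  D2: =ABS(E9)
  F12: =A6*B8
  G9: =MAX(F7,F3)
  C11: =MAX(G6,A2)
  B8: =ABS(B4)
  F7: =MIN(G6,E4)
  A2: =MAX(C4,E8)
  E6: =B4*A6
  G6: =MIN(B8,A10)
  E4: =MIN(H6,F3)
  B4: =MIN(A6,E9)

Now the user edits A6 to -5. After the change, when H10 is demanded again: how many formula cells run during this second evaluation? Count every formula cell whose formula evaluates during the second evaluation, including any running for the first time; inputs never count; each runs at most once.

Run set: B4, B8, G6, H10 (4 run).
The important point: at F7 every value read last time is unchanged, so the dirty flag clears without a run.

Initial pass — values computed on the first demand:
  B4 = MIN(3, 9) = 3
  B8 = ABS(3) = 3
  D2 = ABS(9) = 9
  G6 = MIN(3, -2) = -2
  H6 = MIN(-2, 9) = -2
  E4 = MIN(-2, -5) = -5
  F7 = MIN(-2, -5) = -5
  G9 = MAX(-5, -5) = -5
  H10 = 3 * -5 = -15

Second demand — change propagation:
  B4: re-runs because A6 3->-5; new result -5.
  B8: re-runs because B4 3->-5; new result 5.
  G6: re-runs because B8 3->5; new result -2 (unchanged).
  F7: re-examined; everything it read last time is the same (G6 unchanged, E4 unchanged) — cache -5 kept, no run.
  G9: re-examined; everything it read last time is the same (F7 unchanged, F3 unchanged) — cache -5 kept, no run.
  H10: re-runs because B4 3->-5; new result 25.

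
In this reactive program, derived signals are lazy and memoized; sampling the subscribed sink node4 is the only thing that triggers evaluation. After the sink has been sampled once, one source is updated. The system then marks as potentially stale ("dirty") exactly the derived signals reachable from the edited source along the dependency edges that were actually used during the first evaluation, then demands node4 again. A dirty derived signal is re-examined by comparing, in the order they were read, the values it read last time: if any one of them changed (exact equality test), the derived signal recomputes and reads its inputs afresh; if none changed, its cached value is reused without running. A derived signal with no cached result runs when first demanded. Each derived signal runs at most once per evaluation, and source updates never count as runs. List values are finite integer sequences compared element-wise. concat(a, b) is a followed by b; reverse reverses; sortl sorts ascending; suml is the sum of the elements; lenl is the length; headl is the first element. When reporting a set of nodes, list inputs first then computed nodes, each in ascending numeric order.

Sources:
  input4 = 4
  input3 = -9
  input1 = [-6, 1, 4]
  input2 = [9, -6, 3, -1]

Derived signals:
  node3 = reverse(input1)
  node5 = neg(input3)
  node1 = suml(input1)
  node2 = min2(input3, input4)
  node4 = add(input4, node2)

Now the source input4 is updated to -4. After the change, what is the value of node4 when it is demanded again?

Demanding node4 again yields -13.

First demand of the output computes:
  node2 = min2(-9, 4) = -9
  node4 = add(4, -9) = -5

After the edit, cleaning proceeds:
  node2: a read changed (input4 4->-4) — executes, giving -9 — identical to its old value.
  node4: a read changed (input4 4->-4) — executes, giving -13.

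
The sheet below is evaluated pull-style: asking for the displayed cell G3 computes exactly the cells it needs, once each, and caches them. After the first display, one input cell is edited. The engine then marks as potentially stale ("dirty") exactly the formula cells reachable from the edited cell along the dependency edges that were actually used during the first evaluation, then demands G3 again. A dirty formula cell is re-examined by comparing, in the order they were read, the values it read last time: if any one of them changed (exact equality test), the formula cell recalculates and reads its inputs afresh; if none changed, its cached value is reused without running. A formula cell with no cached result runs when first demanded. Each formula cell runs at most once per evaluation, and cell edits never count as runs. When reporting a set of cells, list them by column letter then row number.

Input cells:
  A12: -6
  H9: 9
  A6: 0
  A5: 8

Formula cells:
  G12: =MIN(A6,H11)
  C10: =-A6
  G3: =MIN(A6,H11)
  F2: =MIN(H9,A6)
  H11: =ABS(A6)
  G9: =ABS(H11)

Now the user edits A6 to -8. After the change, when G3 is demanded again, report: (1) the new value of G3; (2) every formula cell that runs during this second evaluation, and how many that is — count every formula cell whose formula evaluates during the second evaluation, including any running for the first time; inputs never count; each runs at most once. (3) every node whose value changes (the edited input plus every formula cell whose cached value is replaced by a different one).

First demand of the output computes:
  H11 = ABS(0) = 0
  G3 = MIN(0, 0) = 0

After the edit, cleaning proceeds:
  H11: a read changed (A6 0->-8) — executes, giving 8.
  G3: a read changed (A6 0->-8; H11 0->8) — executes, giving -8.

Demanding G3 again yields -8.
2 formula cells run: G3, H11.
The nodes whose values change: A6, G3, H11.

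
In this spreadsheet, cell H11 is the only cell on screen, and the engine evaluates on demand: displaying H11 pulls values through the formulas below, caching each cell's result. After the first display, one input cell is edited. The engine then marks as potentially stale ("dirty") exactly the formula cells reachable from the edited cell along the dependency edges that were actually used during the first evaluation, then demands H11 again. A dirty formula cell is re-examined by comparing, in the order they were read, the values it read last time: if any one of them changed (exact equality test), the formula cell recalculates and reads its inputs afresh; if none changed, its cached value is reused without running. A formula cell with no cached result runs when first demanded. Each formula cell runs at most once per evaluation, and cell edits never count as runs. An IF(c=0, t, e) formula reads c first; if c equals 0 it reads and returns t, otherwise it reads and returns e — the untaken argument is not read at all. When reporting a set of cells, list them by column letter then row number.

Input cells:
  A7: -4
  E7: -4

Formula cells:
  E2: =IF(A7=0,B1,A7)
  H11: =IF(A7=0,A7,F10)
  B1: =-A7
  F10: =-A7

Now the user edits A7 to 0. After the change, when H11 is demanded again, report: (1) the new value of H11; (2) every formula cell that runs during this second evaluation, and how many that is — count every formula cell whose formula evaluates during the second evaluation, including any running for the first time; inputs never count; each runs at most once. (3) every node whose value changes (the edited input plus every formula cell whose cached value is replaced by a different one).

Initial pass — values computed on the first demand:
  F10 = -(-4) = 4
  H11 = IF(A7=0: A7=-4 -> else branch F10) = 4

Second demand — change propagation:
  F10: dirty yet unreached — the second evaluation never asks for it.
  H11: re-runs because A7 -4->0; new result 0.

The important point: the flipped condition redirects demand; F10 is left stale, never re-checked.

H11 now evaluates to 0.
Run set: H11 (1 run).
Changed values: A7, H11.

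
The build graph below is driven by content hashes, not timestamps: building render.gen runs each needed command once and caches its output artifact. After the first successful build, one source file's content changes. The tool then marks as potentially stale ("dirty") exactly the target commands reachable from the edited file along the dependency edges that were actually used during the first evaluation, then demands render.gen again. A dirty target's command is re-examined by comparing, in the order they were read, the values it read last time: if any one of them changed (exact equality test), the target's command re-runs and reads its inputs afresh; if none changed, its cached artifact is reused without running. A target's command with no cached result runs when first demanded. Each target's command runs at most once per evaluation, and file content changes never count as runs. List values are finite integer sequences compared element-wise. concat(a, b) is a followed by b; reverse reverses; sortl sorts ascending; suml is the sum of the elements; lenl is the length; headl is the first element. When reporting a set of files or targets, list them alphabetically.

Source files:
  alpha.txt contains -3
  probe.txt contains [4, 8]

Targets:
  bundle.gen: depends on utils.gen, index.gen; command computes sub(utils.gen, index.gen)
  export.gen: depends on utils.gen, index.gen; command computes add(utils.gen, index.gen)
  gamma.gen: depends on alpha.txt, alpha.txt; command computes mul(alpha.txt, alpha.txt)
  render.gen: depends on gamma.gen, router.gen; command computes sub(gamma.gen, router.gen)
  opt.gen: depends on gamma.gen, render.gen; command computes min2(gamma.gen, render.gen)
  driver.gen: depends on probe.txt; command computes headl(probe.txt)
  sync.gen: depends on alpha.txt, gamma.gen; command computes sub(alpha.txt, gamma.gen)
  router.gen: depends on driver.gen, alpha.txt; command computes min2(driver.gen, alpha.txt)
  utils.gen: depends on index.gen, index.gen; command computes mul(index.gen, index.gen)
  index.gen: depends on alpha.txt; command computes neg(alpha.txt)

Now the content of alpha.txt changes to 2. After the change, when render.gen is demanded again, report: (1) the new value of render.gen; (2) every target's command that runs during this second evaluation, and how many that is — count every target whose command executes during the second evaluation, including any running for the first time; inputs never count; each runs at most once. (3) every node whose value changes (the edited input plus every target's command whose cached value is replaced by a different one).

render.gen now evaluates to 2.
Run set: gamma.gen, render.gen, router.gen (3 run).
Changed values: alpha.txt, gamma.gen, render.gen, router.gen.

Initial pass — values computed on the first demand:
  driver.gen = headl([4, 8]) = 4
  gamma.gen = mul(-3, -3) = 9
  router.gen = min2(4, -3) = -3
  render.gen = sub(9, -3) = 12

Second demand — change propagation:
  gamma.gen: re-runs because alpha.txt -3->2; alpha.txt -3->2; new result 4.
  router.gen: re-runs because alpha.txt -3->2; new result 2.
  render.gen: re-runs because gamma.gen 9->4; router.gen -3->2; new result 2.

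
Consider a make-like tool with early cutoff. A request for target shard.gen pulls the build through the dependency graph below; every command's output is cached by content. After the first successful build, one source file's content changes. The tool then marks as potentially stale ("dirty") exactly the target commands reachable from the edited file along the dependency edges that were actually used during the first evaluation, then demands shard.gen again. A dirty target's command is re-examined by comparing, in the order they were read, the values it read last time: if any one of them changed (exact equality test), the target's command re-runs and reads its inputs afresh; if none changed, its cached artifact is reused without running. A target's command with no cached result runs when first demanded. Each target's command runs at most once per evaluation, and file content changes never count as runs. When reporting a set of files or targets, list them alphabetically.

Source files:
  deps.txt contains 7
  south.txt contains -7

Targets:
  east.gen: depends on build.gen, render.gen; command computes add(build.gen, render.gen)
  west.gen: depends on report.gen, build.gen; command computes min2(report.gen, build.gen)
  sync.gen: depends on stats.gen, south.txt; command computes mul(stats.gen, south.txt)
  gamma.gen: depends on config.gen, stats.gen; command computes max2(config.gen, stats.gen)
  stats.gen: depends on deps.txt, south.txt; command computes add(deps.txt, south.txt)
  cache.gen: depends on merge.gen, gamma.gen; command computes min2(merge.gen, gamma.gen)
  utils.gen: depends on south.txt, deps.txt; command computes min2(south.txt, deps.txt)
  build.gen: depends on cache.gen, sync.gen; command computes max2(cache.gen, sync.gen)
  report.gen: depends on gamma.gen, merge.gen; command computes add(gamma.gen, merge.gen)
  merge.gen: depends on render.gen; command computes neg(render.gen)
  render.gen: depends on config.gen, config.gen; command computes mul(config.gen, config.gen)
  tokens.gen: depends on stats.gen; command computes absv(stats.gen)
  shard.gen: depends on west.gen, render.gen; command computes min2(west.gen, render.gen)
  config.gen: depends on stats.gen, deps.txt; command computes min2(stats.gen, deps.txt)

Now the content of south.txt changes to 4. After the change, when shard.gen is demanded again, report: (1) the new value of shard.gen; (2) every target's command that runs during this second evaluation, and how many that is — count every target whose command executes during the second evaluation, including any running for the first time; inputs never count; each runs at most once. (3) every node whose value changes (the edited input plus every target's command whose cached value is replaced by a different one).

First demand of the output computes:
  stats.gen = add(7, -7) = 0
  config.gen = min2(0, 7) = 0
  gamma.gen = max2(0, 0) = 0
  render.gen = mul(0, 0) = 0
  merge.gen = neg(0) = 0
  cache.gen = min2(0, 0) = 0
  report.gen = add(0, 0) = 0
  sync.gen = mul(0, -7) = 0
  build.gen = max2(0, 0) = 0
  west.gen = min2(0, 0) = 0
  shard.gen = min2(0, 0) = 0

After the edit, cleaning proceeds:
  stats.gen: a read changed (south.txt -7->4) — executes, giving 11.
  config.gen: a read changed (stats.gen 0->11) — executes, giving 7.
  gamma.gen: a read changed (config.gen 0->7; stats.gen 0->11) — executes, giving 11.
  render.gen: a read changed (config.gen 0->7; config.gen 0->7) — executes, giving 49.
  merge.gen: a read changed (render.gen 0->49) — executes, giving -49.
  cache.gen: a read changed (merge.gen 0->-49; gamma.gen 0->11) — executes, giving -49.
  report.gen: a read changed (gamma.gen 0->11; merge.gen 0->-49) — executes, giving -38.
  sync.gen: a read changed (stats.gen 0->11; south.txt -7->4) — executes, giving 44.
  build.gen: a read changed (cache.gen 0->-49; sync.gen 0->44) — executes, giving 44.
  west.gen: a read changed (report.gen 0->-38; build.gen 0->44) — executes, giving -38.
  shard.gen: a read changed (west.gen 0->-38; render.gen 0->49) — executes, giving -38.

Demanding shard.gen again yields -38.
11 target commands run: build.gen, cache.gen, config.gen, gamma.gen, merge.gen, render.gen, report.gen, shard.gen, stats.gen, sync.gen, west.gen.
The nodes whose values change: build.gen, cache.gen, config.gen, gamma.gen, merge.gen, render.gen, report.gen, shard.gen, south.txt, stats.gen, sync.gen, west.gen.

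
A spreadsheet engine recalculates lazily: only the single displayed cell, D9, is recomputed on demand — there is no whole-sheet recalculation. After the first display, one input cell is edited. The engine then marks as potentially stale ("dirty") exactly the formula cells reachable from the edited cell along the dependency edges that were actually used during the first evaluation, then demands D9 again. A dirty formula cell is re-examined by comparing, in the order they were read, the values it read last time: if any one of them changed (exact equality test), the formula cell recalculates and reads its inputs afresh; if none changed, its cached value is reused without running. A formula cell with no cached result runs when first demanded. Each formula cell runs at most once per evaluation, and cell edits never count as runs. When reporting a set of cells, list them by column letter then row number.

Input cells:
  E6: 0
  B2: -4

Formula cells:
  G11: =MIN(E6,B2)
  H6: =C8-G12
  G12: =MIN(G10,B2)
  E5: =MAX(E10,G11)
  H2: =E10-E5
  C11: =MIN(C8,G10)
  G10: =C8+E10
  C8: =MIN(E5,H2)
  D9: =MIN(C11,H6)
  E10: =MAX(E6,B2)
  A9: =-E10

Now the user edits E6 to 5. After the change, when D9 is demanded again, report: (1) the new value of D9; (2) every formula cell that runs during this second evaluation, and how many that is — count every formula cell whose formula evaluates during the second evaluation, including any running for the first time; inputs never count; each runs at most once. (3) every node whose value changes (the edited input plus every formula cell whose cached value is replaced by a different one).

New value of D9: 0.
Formula cells that run: C8, C11, E5, E10, G10, G11, G12, H2 — 8 in total.
Values that change: E5, E6, E10, G10.
Key observation: the cutoff stops propagation at H6 — its inputs' values are unchanged, so it reuses its cache.

First evaluation (everything demanded from the output):
  E10 = MAX(0, -4) = 0
  G11 = MIN(0, -4) = -4
  E5 = MAX(0, -4) = 0
  H2 = 0 - 0 = 0
  C8 = MIN(0, 0) = 0
  G10 = 0 + 0 = 0
  C11 = MIN(0, 0) = 0
  G12 = MIN(0, -4) = -4
  H6 = 0 - -4 = 4
  D9 = MIN(0, 4) = 0

Propagation after the edit:
  E10: runs — E6 0->5; result 5.
  G11: runs — E6 0->5; result -4 (same value as before).
  E5: runs — E10 0->5; result 5.
  H2: runs — E10 0->5; E5 0->5; result 0 (same value as before).
  C8: runs — E5 0->5; result 0 (same value as before).
  G10: runs — E10 0->5; result 5.
  C11: runs — G10 0->5; result 0 (same value as before).
  G12: runs — G10 0->5; result -4 (same value as before).
  H6: checked — values it read are unchanged (C8 unchanged, G12 unchanged); reused cached 4 without running.
  D9: checked — values it read are unchanged (C11 unchanged, H6 unchanged); reused cached 0 without running.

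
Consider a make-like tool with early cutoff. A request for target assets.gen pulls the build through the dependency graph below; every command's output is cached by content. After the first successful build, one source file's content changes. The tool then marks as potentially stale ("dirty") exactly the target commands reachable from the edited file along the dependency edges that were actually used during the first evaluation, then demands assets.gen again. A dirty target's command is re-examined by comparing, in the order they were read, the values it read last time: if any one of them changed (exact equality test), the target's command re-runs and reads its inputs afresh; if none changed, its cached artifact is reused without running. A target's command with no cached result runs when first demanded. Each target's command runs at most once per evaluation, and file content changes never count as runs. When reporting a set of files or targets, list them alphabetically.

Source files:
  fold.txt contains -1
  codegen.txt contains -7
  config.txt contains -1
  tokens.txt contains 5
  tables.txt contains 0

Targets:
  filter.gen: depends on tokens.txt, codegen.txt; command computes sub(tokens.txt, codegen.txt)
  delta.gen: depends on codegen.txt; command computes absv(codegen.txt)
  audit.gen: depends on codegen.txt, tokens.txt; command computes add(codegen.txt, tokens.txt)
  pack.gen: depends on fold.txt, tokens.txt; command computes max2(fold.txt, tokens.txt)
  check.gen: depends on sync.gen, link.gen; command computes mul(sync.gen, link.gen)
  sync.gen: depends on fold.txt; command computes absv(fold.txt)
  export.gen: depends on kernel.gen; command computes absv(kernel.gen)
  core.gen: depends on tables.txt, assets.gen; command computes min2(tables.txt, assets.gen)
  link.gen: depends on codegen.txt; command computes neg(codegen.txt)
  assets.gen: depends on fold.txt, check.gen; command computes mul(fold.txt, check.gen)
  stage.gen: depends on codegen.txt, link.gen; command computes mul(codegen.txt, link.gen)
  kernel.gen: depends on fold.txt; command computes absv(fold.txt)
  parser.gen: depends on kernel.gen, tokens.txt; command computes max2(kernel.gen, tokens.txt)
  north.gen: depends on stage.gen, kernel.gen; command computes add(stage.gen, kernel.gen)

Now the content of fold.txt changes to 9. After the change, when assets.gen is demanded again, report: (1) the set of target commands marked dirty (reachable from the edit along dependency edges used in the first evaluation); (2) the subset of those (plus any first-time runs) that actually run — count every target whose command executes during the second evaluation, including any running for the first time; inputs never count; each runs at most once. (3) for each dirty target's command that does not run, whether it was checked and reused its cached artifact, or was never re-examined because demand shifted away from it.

First demand of the output computes:
  link.gen = neg(-7) = 7
  sync.gen = absv(-1) = 1
  check.gen = mul(1, 7) = 7
  assets.gen = mul(-1, 7) = -7

After the edit, cleaning proceeds:
  sync.gen: a read changed (fold.txt -1->9) — executes, giving 9.
  check.gen: a read changed (sync.gen 1->9) — executes, giving 63.
  assets.gen: a read changed (fold.txt -1->9; check.gen 7->63) — executes, giving 567.

The edit dirties: assets.gen, check.gen, sync.gen.
3 target commands run: assets.gen, check.gen, sync.gen.
No dirty target's command escaped a run.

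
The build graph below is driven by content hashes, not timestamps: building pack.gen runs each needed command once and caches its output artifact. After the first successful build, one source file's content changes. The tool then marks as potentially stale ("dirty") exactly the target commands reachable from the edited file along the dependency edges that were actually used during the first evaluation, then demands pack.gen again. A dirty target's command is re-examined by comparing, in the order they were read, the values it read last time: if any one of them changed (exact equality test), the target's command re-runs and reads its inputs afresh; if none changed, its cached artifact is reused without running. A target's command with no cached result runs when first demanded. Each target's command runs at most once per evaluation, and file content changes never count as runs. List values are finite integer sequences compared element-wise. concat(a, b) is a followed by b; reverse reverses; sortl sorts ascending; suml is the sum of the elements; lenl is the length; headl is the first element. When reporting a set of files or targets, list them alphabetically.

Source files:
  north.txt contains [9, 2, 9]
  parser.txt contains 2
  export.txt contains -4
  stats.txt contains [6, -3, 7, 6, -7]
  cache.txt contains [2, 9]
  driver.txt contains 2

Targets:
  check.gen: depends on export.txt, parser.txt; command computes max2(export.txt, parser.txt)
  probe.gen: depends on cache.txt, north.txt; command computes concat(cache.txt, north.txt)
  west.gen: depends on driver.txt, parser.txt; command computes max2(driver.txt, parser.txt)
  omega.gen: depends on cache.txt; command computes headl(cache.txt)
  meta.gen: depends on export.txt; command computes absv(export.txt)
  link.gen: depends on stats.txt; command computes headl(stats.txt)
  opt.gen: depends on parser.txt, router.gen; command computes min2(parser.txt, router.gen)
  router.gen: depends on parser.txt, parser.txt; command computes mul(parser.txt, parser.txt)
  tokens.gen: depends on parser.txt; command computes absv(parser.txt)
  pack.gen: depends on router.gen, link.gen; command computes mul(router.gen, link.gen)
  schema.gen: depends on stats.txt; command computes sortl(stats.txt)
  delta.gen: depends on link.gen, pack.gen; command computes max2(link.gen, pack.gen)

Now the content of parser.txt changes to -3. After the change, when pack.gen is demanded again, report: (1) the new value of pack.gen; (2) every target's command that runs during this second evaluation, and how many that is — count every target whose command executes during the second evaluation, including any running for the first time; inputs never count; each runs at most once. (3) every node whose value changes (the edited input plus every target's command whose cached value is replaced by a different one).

pack.gen now evaluates to 54.
Run set: pack.gen, router.gen (2 run).
Changed values: pack.gen, parser.txt, router.gen.

Initial pass — values computed on the first demand:
  link.gen = headl([6, -3, 7, 6, -7]) = 6
  router.gen = mul(2, 2) = 4
  pack.gen = mul(4, 6) = 24

Second demand — change propagation:
  router.gen: re-runs because parser.txt 2->-3; parser.txt 2->-3; new result 9.
  pack.gen: re-runs because router.gen 4->9; new result 54.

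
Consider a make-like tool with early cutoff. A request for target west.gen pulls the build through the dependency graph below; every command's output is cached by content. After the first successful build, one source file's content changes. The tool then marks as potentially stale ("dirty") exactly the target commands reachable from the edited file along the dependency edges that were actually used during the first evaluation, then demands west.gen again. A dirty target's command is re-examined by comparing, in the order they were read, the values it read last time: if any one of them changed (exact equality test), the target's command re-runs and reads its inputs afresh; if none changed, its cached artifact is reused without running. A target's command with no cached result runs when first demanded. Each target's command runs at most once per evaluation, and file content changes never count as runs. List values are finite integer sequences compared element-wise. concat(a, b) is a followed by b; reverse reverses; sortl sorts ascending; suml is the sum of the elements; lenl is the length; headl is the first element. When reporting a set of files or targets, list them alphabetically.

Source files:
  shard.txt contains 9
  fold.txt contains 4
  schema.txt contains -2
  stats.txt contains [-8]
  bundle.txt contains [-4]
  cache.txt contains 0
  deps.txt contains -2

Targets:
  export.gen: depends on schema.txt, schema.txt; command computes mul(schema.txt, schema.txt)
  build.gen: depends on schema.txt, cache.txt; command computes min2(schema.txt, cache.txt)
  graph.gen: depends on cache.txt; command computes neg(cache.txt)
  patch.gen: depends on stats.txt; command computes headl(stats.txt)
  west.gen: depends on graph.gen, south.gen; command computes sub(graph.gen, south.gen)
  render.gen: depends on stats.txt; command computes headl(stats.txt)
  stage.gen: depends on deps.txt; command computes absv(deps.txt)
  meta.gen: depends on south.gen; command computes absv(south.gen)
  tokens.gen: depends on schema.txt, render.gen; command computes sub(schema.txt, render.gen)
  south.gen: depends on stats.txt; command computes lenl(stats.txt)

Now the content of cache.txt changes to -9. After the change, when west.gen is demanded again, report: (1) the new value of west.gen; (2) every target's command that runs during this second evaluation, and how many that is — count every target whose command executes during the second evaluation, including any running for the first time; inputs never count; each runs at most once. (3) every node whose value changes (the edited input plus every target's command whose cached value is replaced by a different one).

Demanding west.gen again yields 8.
2 target commands run: graph.gen, west.gen.
The nodes whose values change: cache.txt, graph.gen, west.gen.

First demand of the output computes:
  graph.gen = neg(0) = 0
  south.gen = lenl([-8]) = 1
  west.gen = sub(0, 1) = -1

After the edit, cleaning proceeds:
  graph.gen: a read changed (cache.txt 0->-9) — executes, giving 9.
  west.gen: a read changed (graph.gen 0->9) — executes, giving 8.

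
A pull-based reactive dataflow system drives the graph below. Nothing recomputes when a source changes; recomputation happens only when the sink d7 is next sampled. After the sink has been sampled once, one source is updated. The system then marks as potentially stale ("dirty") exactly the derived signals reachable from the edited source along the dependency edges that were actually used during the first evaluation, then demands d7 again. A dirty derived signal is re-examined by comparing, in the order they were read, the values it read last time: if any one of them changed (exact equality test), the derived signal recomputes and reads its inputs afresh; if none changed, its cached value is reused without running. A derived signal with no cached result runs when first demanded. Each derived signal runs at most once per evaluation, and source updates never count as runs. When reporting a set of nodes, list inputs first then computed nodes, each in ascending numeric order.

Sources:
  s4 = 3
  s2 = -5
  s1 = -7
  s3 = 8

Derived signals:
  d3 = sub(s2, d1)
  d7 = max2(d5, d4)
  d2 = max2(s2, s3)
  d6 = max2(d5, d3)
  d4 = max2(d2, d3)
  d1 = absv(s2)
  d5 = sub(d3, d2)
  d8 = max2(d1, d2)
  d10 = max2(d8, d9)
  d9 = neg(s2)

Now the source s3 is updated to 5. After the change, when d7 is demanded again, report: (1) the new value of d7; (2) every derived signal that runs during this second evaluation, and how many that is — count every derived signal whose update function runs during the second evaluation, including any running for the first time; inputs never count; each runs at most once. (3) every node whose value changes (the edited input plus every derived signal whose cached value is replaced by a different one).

New value of d7: 5.
Derived signals that run: d2, d4, d5, d7 — 4 in total.
Values that change: s3, d2, d4, d5, d7.

First evaluation (everything demanded from the output):
  d1 = absv(-5) = 5
  d2 = max2(-5, 8) = 8
  d3 = sub(-5, 5) = -10
  d4 = max2(8, -10) = 8
  d5 = sub(-10, 8) = -18
  d7 = max2(-18, 8) = 8

Propagation after the edit:
  d2: runs — s3 8->5; result 5.
  d4: runs — d2 8->5; result 5.
  d5: runs — d2 8->5; result -15.
  d7: runs — d5 -18->-15; d4 8->5; result 5.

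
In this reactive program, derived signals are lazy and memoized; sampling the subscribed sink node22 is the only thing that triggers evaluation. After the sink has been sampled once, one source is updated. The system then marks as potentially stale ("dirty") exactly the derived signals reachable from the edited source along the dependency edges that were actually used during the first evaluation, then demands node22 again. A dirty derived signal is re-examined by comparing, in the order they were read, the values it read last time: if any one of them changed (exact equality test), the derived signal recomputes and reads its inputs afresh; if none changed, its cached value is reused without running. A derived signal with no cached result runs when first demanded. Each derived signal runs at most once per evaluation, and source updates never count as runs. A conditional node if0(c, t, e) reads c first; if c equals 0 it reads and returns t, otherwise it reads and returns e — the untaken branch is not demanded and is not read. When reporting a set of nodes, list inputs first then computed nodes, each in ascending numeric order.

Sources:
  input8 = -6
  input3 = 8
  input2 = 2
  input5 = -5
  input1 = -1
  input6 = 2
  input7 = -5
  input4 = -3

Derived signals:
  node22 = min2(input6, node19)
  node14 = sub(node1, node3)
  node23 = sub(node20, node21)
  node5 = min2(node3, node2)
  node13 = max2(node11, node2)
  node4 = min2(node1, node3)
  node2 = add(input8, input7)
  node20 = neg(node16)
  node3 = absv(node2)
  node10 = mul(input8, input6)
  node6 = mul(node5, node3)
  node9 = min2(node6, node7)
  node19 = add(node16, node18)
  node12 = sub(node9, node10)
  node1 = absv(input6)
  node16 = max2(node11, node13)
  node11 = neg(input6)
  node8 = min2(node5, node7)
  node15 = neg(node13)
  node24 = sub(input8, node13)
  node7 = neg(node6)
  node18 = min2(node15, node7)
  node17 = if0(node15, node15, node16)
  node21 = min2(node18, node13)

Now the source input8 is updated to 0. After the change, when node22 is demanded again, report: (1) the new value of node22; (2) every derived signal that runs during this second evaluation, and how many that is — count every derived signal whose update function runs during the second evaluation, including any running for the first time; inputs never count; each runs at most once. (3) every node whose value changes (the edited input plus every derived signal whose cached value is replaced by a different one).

First demand of the output computes:
  node2 = add(-6, -5) = -11
  node3 = absv(-11) = 11
  node5 = min2(11, -11) = -11
  node6 = mul(-11, 11) = -121
  node7 = neg(-121) = 121
  node11 = neg(2) = -2
  node13 = max2(-2, -11) = -2
  node15 = neg(-2) = 2
  node16 = max2(-2, -2) = -2
  node18 = min2(2, 121) = 2
  node19 = add(-2, 2) = 0
  node22 = min2(2, 0) = 0

After the edit, cleaning proceeds:
  node2: a read changed (input8 -6->0) — executes, giving -5.
  node3: a read changed (node2 -11->-5) — executes, giving 5.
  node5: a read changed (node3 11->5; node2 -11->-5) — executes, giving -5.
  node6: a read changed (node5 -11->-5; node3 11->5) — executes, giving -25.
  node7: a read changed (node6 -121->-25) — executes, giving 25.
  node13: a read changed (node2 -11->-5) — executes, giving -2 — identical to its old value.
  node15: dirty, but its reads are unchanged (node13 unchanged); cached 2 stands.
  node16: dirty, but its reads are unchanged (node11 unchanged, node13 unchanged); cached -2 stands.
  node18: a read changed (node7 121->25) — executes, giving 2 — identical to its old value.
  node19: dirty, but its reads are unchanged (node16 unchanged, node18 unchanged); cached 0 stands.
  node22: dirty, but its reads are unchanged (input6 unchanged, node19 unchanged); cached 0 stands.

Note where the cutoff bites: node15 is checked, finds nothing changed, and keeps its cache.

Demanding node22 again yields 0.
7 derived signals run: node2, node3, node5, node6, node7, node13, node18.
The nodes whose values change: input8, node2, node3, node5, node6, node7.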